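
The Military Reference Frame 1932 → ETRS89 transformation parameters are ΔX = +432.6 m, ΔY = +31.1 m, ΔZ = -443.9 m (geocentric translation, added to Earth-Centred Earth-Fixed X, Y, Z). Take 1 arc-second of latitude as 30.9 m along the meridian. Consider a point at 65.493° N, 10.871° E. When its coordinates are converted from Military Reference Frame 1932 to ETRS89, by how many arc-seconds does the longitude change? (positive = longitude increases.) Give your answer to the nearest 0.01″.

Δλ = -3.98″

sin φ = 0.909911, cos φ = 0.414804, sin λ = 0.188598, cos λ = 0.982054.
East component: ΔE = −sin λ·ΔX + cos λ·ΔY = −(0.188598)(432.6) + (0.982054)(31.1) = -51.05 m.
1° of latitude spans 3600 × 30.90 = 111240 m; at latitude φ, 1° of longitude spans that × cos φ = 46142.8 m, so Δλ = -51.05 / 46142.8 × 3600 = -3.983″.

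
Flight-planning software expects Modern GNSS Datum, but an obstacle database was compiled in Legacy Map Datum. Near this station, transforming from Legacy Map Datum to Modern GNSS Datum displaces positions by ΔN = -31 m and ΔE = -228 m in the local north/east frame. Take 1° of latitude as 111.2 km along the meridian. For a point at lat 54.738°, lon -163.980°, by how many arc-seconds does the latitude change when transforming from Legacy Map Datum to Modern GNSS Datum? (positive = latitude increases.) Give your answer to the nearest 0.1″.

Δφ = -1.0″

1° of latitude = 111.2 km, so Δφ = -31.0 / 111200 = -0.0002788° = -1.004″.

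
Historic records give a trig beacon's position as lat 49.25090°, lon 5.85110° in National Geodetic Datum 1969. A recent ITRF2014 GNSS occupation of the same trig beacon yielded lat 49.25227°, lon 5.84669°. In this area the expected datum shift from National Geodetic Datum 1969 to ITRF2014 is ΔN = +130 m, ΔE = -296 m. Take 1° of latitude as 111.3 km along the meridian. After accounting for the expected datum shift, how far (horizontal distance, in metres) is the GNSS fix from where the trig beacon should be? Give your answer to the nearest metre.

Observed coordinate differences: Δφ = +0.00137°, Δλ = -0.00441°.
Converting to metres (1° lat = 111300 m, cos φ = 0.652748): observed ΔN = 152.5 m, observed ΔE = -320.4 m.
Subtracting the expected shift leaves a residual of 152.5 − (130) = 22.5 m north and -320.4 − (-296) = -24.4 m east.
Residual distance = √(22.5² + (-24.4)²) = 33.2 m.

33 m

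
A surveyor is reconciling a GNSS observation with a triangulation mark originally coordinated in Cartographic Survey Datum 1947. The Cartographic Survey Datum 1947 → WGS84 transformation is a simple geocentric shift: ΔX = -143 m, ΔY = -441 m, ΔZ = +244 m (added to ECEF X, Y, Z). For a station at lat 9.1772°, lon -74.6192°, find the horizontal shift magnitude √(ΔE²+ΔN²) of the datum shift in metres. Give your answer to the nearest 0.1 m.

The local east axis at (φ, λ) is (−sin λ, cos λ, 0), so ΔE = −sin(-74.6192°)·(-143) + cos(-74.6192°)·(-441) = -254.85 m.
The local north axis is (−sin φ cos λ, −sin φ sin λ, cos φ), giving ΔN = 6.049 − 67.815 + 240.877 = 179.11 m.
Horizontal magnitude = √(ΔE² + ΔN²) = √((-254.85)² + 179.11²) = 311.49 m.

311.5 m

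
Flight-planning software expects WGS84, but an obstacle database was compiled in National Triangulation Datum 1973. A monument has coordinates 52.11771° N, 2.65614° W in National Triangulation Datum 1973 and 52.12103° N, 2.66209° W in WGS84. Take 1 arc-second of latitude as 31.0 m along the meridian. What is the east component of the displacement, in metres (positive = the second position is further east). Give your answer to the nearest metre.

ΔE = -408 m

Δφ = 52.12103° − 52.11771° = +0.00332°; Δλ = -2.66209° − -2.65614° = -0.00595°.
1° of latitude = 3600 × 31.00 = 111600 m.
ΔN = Δφ × 111600 = 370.5 m; ΔE = Δλ × 111600 × cos(52.11771°) = -0.00595 × 111600 × 0.614041 = -407.7 m.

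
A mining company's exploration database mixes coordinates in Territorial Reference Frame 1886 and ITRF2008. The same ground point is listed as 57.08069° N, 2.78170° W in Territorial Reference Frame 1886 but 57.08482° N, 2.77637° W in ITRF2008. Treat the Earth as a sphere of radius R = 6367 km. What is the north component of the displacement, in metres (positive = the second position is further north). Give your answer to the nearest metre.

ΔN = 459 m

Δφ = 57.08482° − 57.08069° = +0.00413°; Δλ = -2.77637° − -2.78170° = +0.00533°.
1° along a meridian = πR/180 = 111125 m.
ΔN = Δφ × 111125 = 458.9 m; ΔE = Δλ × 111125 × cos(57.08069°) = +0.00533 × 111125 × 0.543457 = 321.9 m.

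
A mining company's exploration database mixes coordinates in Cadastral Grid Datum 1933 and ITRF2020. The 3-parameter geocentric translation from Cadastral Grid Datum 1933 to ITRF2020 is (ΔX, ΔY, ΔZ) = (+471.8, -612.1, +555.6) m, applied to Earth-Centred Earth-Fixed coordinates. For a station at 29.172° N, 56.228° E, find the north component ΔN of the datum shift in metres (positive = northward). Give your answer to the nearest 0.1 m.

ΔN = 605.3 m

The local north axis is (−sin φ cos λ, −sin φ sin λ, cos φ), giving ΔN = -127.838 + 248.012 + 485.128 = 605.30 m.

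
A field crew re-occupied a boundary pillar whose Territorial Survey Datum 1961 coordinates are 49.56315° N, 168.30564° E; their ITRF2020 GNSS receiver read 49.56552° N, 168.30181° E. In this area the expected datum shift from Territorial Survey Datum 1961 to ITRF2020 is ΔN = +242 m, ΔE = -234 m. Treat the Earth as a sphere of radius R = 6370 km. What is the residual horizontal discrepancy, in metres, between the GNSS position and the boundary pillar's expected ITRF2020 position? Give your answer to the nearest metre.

47 m

Observed coordinate differences: Δφ = +0.00237°, Δλ = -0.00383°.
Converting to metres (1° lat = 111177 m, cos φ = 0.648610): observed ΔN = 263.5 m, observed ΔE = -276.2 m.
Subtracting the expected shift leaves a residual of 263.5 − (242) = 21.5 m north and -276.2 − (-234) = -42.2 m east.
Residual distance = √(21.5² + (-42.2)²) = 47.3 m.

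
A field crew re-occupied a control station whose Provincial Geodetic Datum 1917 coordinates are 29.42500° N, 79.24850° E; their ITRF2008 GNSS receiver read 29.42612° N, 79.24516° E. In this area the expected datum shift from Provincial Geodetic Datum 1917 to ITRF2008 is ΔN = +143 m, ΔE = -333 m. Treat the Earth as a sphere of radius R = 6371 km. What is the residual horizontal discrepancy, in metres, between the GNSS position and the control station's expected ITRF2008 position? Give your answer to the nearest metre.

21 m

Observed coordinate differences: Δφ = +0.00112°, Δλ = -0.00334°.
Converting to metres (1° lat = 111195 m, cos φ = 0.871000): observed ΔN = 124.5 m, observed ΔE = -323.5 m.
Subtracting the expected shift leaves a residual of 124.5 − (143) = -18.5 m north and -323.5 − (-333) = 9.5 m east.
Residual distance = √((-18.5)² + 9.5²) = 20.8 m.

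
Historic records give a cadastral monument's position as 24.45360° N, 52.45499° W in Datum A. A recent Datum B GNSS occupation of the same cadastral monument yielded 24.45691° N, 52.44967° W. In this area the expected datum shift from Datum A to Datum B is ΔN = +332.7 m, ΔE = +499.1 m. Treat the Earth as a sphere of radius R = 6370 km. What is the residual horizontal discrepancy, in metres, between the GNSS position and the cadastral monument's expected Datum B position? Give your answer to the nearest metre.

53 m

Observed coordinate differences: Δφ = +0.00331°, Δλ = +0.00532°.
Converting to metres (1° lat = 111177 m, cos φ = 0.910297): observed ΔN = 368.0 m, observed ΔE = 538.4 m.
Subtracting the expected shift leaves a residual of 368.0 − (332.7) = 35.3 m north and 538.4 − (499.1) = 39.3 m east.
Residual distance = √(35.3² + 39.3²) = 52.8 m.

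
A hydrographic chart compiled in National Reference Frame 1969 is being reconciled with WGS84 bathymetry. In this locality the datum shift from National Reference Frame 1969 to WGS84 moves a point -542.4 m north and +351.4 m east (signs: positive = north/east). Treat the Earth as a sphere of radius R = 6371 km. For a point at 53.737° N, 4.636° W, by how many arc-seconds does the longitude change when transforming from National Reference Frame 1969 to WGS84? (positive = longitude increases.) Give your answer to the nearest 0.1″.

Δλ = 19.2″

At latitude 53.737°, cos φ = 0.591493.
One radian of longitude at latitude φ spans R cos φ, so Δλ = ΔE / (R cos φ) = 351.4 / (6371000 × 0.591493) = 9.3249e-05 rad = 19.234″.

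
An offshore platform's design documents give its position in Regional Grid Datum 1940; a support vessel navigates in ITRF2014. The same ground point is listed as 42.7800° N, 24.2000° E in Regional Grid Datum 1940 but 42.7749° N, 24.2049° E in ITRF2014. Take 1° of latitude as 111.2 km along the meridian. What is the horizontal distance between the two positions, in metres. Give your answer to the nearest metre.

Δφ = 42.7749° − 42.7800° = -0.0051°; Δλ = 24.2049° − 24.2000° = +0.0049°.
ΔN = Δφ × 111200 = -567.1 m; ΔE = Δλ × 111200 × cos(42.7800°) = +0.0049 × 111200 × 0.733967 = 399.9 m.
Distance = √(ΔE² + ΔN²) = √(399.9² + (-567.1)²) = 693.9 m.

694 m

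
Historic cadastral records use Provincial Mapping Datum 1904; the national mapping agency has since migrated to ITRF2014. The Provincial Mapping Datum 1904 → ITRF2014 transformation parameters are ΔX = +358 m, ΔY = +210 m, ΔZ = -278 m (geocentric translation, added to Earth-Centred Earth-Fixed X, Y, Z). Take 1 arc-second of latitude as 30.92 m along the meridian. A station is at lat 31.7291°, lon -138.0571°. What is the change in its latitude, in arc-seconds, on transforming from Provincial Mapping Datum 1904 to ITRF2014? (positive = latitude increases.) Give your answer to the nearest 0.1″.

Δφ = -0.7″

sin φ = 0.525904, cos φ = 0.850544, sin λ = -0.668390, cos λ = -0.743811.
North component: ΔN = −sin φ cos λ·ΔX − sin φ sin λ·ΔY + cos φ·ΔZ = −(0.525904)(-0.743811)(358) − (0.525904)(-0.668390)(210) + (0.850544)(-278) = -22.59 m.
1° of latitude spans 3600 × 30.92 = 111312 m, so Δφ = -22.59 / 111312 × 3600 = -0.731″.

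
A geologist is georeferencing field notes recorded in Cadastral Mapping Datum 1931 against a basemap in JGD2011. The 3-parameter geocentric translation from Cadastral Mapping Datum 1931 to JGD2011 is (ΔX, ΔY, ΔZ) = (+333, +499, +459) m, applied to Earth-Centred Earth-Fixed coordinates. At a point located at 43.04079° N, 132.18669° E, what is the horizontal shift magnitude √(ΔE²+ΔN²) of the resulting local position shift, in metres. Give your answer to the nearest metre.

628 m

At φ = 43.04079°, λ = 132.18669°: sin φ = 0.682519, cos φ = 0.730868, sin λ = 0.740961, cos λ = -0.671548.
ΔE = −sin λ·ΔX + cos λ·ΔY = −(0.740961)·(333) + (-0.671548)·(499) = -581.84 m.
ΔN = −sin φ cos λ·ΔX − sin φ sin λ·ΔY + cos φ·ΔZ = −(0.682519)(-0.671548)(333) − (0.682519)(0.740961)(499) + (0.730868)(459) = 235.74 m.
Horizontal magnitude = √(ΔE² + ΔN²) = √((-581.84)² + 235.74²) = 627.79 m.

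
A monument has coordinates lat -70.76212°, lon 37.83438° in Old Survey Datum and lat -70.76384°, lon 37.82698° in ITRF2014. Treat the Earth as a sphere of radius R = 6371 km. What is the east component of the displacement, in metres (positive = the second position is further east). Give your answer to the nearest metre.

ΔE = -271 m

Δφ = -70.76384° − -70.76212° = -0.00172°; Δλ = 37.82698° − 37.83438° = -0.00740°.
1° along a meridian = πR/180 = 111195 m.
ΔN = Δφ × 111195 = -191.3 m; ΔE = Δλ × 111195 × cos(-70.76212°) = -0.00740 × 111195 × 0.329491 = -271.1 m.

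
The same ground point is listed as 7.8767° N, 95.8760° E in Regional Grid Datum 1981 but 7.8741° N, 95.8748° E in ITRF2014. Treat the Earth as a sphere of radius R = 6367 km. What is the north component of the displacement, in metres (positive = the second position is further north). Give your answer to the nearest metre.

ΔN = -289 m

Δφ = 7.8741° − 7.8767° = -0.0026°; Δλ = 95.8748° − 95.8760° = -0.0012°.
1° along a meridian = πR/180 = 111125 m.
ΔN = Δφ × 111125 = -288.9 m; ΔE = Δλ × 111125 × cos(7.8767°) = -0.0012 × 111125 × 0.990565 = -132.1 m.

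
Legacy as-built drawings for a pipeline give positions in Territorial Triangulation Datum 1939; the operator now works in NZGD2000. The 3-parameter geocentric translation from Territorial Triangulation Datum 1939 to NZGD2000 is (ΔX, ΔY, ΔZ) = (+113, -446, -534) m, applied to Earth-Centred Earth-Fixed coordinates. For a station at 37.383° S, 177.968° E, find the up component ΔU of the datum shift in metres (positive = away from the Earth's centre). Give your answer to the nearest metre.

At φ = -37.383°, λ = 177.968°: sin φ = -0.607140, cos φ = 0.794595, sin λ = 0.035458, cos λ = -0.999371.
ΔU = cos φ cos λ·ΔX + cos φ sin λ·ΔY + sin φ·ΔZ = (0.794595)(-0.999371)(113) + (0.794595)(0.035458)(-446) + (-0.607140)(-534) = 221.91 m.

ΔU = 222 m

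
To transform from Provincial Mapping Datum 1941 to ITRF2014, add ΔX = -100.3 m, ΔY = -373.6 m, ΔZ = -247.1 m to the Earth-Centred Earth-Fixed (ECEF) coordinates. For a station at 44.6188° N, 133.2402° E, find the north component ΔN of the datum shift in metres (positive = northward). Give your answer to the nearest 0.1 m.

ΔN = -33.0 m

At φ = 44.6188°, λ = 133.2402°: sin φ = 0.702387, cos φ = 0.711796, sin λ = 0.728488, cos λ = -0.685058.
ΔN = −sin φ cos λ·ΔX − sin φ sin λ·ΔY + cos φ·ΔZ = −(0.702387)(-0.685058)(-100.3) − (0.702387)(0.728488)(-373.6) + (0.711796)(-247.1) = -32.98 m.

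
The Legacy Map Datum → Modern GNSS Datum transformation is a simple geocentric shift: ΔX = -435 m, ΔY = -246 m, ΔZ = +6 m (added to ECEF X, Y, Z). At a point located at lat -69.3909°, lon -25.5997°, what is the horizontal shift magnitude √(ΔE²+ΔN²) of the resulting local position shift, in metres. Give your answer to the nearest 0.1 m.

At φ = -69.3909°, λ = -25.5997°: sin φ = -0.936004, cos φ = 0.351990, sin λ = -0.432081, cos λ = 0.901835.
ΔE = −sin λ·ΔX + cos λ·ΔY = −(-0.432081)·(-435) + (0.901835)·(-246) = -409.81 m.
ΔN = −sin φ cos λ·ΔX − sin φ sin λ·ΔY + cos φ·ΔZ = −(-0.936004)(0.901835)(-435) − (-0.936004)(-0.432081)(-246) + (0.351990)(6) = -265.59 m.
Horizontal magnitude = √(ΔE² + ΔN²) = √((-409.81)² + (-265.59)²) = 488.34 m.

488.3 m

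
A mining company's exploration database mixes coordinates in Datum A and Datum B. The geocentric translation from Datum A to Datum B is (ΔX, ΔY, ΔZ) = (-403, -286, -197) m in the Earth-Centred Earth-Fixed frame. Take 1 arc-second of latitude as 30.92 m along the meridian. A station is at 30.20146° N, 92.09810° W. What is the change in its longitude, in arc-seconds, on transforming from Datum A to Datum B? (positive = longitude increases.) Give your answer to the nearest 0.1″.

sin φ = 0.503042, cos φ = 0.864262, sin λ = -0.999330, cos λ = -0.036611.
East component: ΔE = −sin λ·ΔX + cos λ·ΔY = −(-0.999330)(-403) + (-0.036611)(-286) = -392.26 m.
1° of latitude spans 3600 × 30.92 = 111312 m; at latitude φ, 1° of longitude spans that × cos φ = 96202.7 m, so Δλ = -392.26 / 96202.7 × 3600 = -14.679″.

Δλ = -14.7″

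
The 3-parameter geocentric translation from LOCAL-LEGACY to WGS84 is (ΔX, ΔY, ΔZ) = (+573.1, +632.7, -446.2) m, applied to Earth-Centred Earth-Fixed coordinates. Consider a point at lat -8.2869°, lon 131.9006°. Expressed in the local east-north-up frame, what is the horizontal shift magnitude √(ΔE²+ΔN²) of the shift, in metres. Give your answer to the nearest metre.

At φ = -8.2869°, λ = 131.9006°: sin φ = -0.144130, cos φ = 0.989559, sin λ = 0.744305, cos λ = -0.667840.
ΔE = −sin λ·ΔX + cos λ·ΔY = −(0.744305)·(573.1) + (-0.667840)·(632.7) = -849.10 m.
ΔN = −sin φ cos λ·ΔX − sin φ sin λ·ΔY + cos φ·ΔZ = −(-0.144130)(-0.667840)(573.1) − (-0.144130)(0.744305)(632.7) + (0.989559)(-446.2) = -428.83 m.
Horizontal magnitude = √(ΔE² + ΔN²) = √((-849.10)² + (-428.83)²) = 951.25 m.

951 m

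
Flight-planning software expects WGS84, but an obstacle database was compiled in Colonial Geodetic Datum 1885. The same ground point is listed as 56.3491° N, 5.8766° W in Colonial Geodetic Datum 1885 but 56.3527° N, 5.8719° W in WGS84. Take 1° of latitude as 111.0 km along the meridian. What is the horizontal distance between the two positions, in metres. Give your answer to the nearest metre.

Δφ = 56.3527° − 56.3491° = +0.0036°; Δλ = -5.8719° − -5.8766° = +0.0047°.
ΔN = Δφ × 111000 = 399.6 m; ΔE = Δλ × 111000 × cos(56.3491°) = +0.0047 × 111000 × 0.554131 = 289.1 m.
Distance = √(ΔE² + ΔN²) = √(289.1² + 399.6²) = 493.2 m.

493 m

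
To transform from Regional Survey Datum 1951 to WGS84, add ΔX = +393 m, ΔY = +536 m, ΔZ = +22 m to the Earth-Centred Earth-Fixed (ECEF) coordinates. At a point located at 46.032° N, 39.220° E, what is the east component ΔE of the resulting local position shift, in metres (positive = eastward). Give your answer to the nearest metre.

ΔE = 167 m

The local east axis at (φ, λ) is (−sin λ, cos λ, 0), so ΔE = −sin(39.220°)·393 + cos(39.220°)·536 = 166.76 m.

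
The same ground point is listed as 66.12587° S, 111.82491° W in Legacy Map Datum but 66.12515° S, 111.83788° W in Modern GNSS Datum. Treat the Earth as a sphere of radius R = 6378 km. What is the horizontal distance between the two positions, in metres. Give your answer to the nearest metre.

Δφ = -66.12515° − -66.12587° = +0.00072°; Δλ = -111.83788° − -111.82491° = -0.01297°.
1° along a meridian = πR/180 = 111317 m.
ΔN = Δφ × 111317 = 80.1 m; ΔE = Δλ × 111317 × cos(-66.12587°) = -0.01297 × 111317 × 0.404729 = -584.3 m.
Distance = √(ΔE² + ΔN²) = √((-584.3)² + 80.1²) = 589.8 m.

590 m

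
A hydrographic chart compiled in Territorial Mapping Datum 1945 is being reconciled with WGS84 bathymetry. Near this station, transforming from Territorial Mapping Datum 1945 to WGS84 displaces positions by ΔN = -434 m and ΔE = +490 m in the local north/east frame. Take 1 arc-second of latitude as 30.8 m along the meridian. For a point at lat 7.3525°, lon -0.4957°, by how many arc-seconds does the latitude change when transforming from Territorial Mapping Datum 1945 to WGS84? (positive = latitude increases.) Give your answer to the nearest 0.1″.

Δφ = -14.1″

1″ of latitude = 30.80 m, so Δφ = -434.0 / 30.80 = -14.091″.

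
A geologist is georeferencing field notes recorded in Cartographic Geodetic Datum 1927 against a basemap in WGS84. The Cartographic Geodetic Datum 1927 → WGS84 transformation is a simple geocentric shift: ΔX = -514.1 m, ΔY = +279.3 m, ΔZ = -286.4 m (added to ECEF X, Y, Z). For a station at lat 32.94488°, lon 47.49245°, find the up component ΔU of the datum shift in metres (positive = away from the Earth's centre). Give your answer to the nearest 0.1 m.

ΔU = -274.5 m

At φ = 32.94488°, λ = 47.49245°: sin φ = 0.543832, cos φ = 0.839194, sin λ = 0.737188, cos λ = 0.675687.
ΔU = cos φ cos λ·ΔX + cos φ sin λ·ΔY + sin φ·ΔZ = (0.839194)(0.675687)(-514.1) + (0.839194)(0.737188)(279.3) + (0.543832)(-286.4) = -274.48 m.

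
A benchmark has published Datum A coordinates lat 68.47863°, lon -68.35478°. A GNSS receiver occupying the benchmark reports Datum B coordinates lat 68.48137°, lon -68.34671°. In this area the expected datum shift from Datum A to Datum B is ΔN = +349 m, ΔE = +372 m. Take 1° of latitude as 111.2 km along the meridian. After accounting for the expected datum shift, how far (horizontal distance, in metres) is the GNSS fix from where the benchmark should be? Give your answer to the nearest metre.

62 m

Observed coordinate differences: Δφ = +0.00274°, Δλ = +0.00807°.
Converting to metres (1° lat = 111200 m, cos φ = 0.366848): observed ΔN = 304.7 m, observed ΔE = 329.2 m.
Subtracting the expected shift leaves a residual of 304.7 − (349) = -44.3 m north and 329.2 − (372) = -42.8 m east.
Residual distance = √((-44.3)² + (-42.8)²) = 61.6 m.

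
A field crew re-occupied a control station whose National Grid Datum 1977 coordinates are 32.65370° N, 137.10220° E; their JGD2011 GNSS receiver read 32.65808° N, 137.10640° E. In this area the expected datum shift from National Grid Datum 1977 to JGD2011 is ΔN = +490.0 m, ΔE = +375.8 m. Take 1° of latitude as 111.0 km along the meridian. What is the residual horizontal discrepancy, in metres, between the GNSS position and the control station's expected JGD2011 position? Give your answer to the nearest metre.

Observed coordinate differences: Δφ = +0.00438°, Δλ = +0.00420°.
Converting to metres (1° lat = 111000 m, cos φ = 0.841947): observed ΔN = 486.2 m, observed ΔE = 392.5 m.
Subtracting the expected shift leaves a residual of 486.2 − (490.0) = -3.8 m north and 392.5 − (375.8) = 16.7 m east.
Residual distance = √((-3.8)² + 16.7²) = 17.1 m.

17 m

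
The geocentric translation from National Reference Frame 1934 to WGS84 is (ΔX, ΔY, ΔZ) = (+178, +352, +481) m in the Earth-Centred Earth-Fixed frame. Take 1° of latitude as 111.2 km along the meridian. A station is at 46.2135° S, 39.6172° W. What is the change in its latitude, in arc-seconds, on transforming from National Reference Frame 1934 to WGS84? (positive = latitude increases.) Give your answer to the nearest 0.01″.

sin φ = -0.721923, cos φ = 0.691973, sin λ = -0.637655, cos λ = 0.770322.
North component: ΔN = −sin φ cos λ·ΔX − sin φ sin λ·ΔY + cos φ·ΔZ = −(-0.721923)(0.770322)(178) − (-0.721923)(-0.637655)(352) + (0.691973)(481) = 269.79 m.
1° of latitude spans 111200 m, so Δφ = 269.79 / 111200 × 3600 = 8.734″.

Δφ = 8.73″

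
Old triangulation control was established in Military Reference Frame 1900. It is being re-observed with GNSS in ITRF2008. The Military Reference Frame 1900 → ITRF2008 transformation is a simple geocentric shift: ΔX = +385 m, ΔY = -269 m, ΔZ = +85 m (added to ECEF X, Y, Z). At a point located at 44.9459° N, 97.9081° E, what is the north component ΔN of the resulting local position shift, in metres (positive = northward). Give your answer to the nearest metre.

The local north axis is (−sin φ cos λ, −sin φ sin λ, cos φ), giving ΔN = 37.420 + 188.225 + 60.161 = 285.81 m.

ΔN = 286 m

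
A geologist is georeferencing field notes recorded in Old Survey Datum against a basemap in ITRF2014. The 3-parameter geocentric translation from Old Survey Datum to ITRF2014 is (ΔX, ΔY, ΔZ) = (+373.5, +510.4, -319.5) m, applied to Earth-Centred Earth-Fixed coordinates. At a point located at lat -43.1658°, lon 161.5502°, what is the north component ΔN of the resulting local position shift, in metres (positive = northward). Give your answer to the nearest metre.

ΔN = -365 m

The local north axis is (−sin φ cos λ, −sin φ sin λ, cos φ), giving ΔN = -242.383 + 110.503 − 233.036 = -364.92 m.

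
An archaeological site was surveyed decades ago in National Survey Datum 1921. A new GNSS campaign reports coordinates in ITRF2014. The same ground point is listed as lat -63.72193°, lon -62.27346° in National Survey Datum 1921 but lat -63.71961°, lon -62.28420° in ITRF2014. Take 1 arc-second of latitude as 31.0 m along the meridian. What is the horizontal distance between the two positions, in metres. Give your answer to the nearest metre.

Δφ = -63.71961° − -63.72193° = +0.00232°; Δλ = -62.28420° − -62.27346° = -0.01074°.
1° of latitude = 3600 × 31.00 = 111600 m.
ΔN = Δφ × 111600 = 258.9 m; ΔE = Δλ × 111600 × cos(-63.72193°) = -0.01074 × 111600 × 0.442728 = -530.6 m.
Distance = √(ΔE² + ΔN²) = √((-530.6)² + 258.9²) = 590.4 m.

590 m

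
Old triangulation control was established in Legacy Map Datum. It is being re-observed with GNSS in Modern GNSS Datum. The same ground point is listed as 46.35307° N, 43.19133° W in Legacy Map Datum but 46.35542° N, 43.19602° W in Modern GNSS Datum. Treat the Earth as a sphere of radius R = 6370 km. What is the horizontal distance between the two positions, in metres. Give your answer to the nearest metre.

445 m

Δφ = 46.35542° − 46.35307° = +0.00235°; Δλ = -43.19602° − -43.19133° = -0.00469°.
1° along a meridian = πR/180 = 111177 m.
ΔN = Δφ × 111177 = 261.3 m; ΔE = Δλ × 111177 × cos(46.35307°) = -0.00469 × 111177 × 0.690212 = -359.9 m.
Distance = √(ΔE² + ΔN²) = √((-359.9)² + 261.3²) = 444.7 m.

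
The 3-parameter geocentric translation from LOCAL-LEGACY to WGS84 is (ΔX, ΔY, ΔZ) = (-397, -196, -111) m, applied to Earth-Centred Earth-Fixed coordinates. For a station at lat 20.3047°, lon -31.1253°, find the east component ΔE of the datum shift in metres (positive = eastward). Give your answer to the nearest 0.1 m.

At φ = 20.3047°, λ = -31.1253°: sin φ = 0.347013, cos φ = 0.937860, sin λ = -0.516911, cos λ = 0.856039.
ΔE = −sin λ·ΔX + cos λ·ΔY = −(-0.516911)·(-397) + (0.856039)·(-196) = -373.00 m.

ΔE = -373.0 m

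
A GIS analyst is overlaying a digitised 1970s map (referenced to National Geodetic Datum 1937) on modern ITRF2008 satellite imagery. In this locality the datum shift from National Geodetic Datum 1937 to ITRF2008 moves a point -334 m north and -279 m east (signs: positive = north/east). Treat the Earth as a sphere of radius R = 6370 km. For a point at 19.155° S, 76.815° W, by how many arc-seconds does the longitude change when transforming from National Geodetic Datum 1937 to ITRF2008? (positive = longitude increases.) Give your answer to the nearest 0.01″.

At latitude -19.155°, cos φ = 0.944634.
One radian of longitude at latitude φ spans R cos φ, so Δλ = ΔE / (R cos φ) = -279.0 / (6370000 × 0.944634) = -4.6366e-05 rad = -9.564″.

Δλ = -9.56″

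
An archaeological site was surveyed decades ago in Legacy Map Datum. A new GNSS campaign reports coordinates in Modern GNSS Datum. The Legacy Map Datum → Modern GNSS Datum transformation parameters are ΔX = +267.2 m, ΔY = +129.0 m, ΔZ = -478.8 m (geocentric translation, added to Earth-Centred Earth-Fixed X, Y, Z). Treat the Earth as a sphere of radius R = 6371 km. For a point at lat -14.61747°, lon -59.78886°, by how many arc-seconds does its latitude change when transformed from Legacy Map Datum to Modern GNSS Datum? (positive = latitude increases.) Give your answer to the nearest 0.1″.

Δφ = -14.8″

sin φ = -0.252364, cos φ = 0.967632, sin λ = -0.864177, cos λ = 0.503188.
North component: ΔN = −sin φ cos λ·ΔX − sin φ sin λ·ΔY + cos φ·ΔZ = −(-0.252364)(0.503188)(267.2) − (-0.252364)(-0.864177)(129.0) + (0.967632)(-478.8) = -457.50 m.
1° of latitude spans πR/180 = 111195 m, so Δφ = -457.50 / 111195 × 3600 = -14.812″.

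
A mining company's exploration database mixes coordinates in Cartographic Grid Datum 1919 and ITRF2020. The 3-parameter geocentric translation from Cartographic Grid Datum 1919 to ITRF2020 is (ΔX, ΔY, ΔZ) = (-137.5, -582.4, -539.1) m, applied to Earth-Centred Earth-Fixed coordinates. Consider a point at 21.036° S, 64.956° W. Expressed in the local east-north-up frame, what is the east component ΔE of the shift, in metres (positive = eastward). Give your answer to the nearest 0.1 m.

The local east axis at (φ, λ) is (−sin λ, cos λ, 0), so ΔE = −sin(-64.956°)·(-137.5) + cos(-64.956°)·(-582.4) = -371.11 m.

ΔE = -371.1 m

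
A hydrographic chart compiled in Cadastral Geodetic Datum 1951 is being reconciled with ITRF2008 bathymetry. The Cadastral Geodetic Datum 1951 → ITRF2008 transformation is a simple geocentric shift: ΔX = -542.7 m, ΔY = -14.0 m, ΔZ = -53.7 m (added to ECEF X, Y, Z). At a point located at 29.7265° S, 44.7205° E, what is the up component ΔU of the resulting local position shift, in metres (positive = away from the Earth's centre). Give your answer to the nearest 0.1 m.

ΔU = -316.8 m

At φ = -29.7265°, λ = 44.7205°: sin φ = -0.495860, cos φ = 0.868402, sin λ = 0.703649, cos λ = 0.710548.
ΔU = cos φ cos λ·ΔX + cos φ sin λ·ΔY + sin φ·ΔZ = (0.868402)(0.710548)(-542.7) + (0.868402)(0.703649)(-14.0) + (-0.495860)(-53.7) = -316.80 m.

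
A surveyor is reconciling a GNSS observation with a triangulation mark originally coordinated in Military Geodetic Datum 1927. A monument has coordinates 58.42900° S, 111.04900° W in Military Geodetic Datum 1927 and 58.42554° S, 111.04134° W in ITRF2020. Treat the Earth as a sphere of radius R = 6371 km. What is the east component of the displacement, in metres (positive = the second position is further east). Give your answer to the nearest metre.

Δφ = -58.42554° − -58.42900° = +0.00346°; Δλ = -111.04134° − -111.04900° = +0.00766°.
1° along a meridian = πR/180 = 111195 m.
ΔN = Δφ × 111195 = 384.7 m; ΔE = Δλ × 111195 × cos(-58.42900°) = +0.00766 × 111195 × 0.523555 = 445.9 m.

ΔE = 446 m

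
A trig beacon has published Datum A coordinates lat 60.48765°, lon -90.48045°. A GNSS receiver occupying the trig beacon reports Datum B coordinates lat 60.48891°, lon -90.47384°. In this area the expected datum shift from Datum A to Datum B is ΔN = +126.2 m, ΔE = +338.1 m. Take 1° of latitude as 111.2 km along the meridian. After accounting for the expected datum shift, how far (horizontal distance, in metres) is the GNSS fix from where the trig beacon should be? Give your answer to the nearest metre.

28 m

Observed coordinate differences: Δφ = +0.00126°, Δλ = +0.00661°.
Converting to metres (1° lat = 111200 m, cos φ = 0.492611): observed ΔN = 140.1 m, observed ΔE = 362.1 m.
Subtracting the expected shift leaves a residual of 140.1 − (126.2) = 13.9 m north and 362.1 − (338.1) = 24.0 m east.
Residual distance = √(13.9² + 24.0²) = 27.7 m.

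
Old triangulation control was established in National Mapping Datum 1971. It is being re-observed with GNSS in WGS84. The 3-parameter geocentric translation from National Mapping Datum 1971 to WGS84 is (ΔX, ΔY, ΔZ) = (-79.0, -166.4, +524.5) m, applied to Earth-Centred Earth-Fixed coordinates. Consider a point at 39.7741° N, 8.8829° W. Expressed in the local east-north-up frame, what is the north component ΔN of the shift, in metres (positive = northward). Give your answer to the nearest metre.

ΔN = 437 m

At φ = 39.7741°, λ = -8.8829°: sin φ = 0.639762, cos φ = 0.768573, sin λ = -0.154416, cos λ = 0.988006.
ΔN = −sin φ cos λ·ΔX − sin φ sin λ·ΔY + cos φ·ΔZ = −(0.639762)(0.988006)(-79.0) − (0.639762)(-0.154416)(-166.4) + (0.768573)(524.5) = 436.61 m.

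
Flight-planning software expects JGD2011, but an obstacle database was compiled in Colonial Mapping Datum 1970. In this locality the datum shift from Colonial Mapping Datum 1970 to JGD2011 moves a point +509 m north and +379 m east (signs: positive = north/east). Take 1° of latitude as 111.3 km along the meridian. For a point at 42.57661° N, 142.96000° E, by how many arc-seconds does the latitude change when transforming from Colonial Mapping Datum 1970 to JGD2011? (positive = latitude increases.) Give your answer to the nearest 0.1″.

1° of latitude = 111.3 km, so Δφ = 509.0 / 111300 = 0.0045732° = 16.464″.

Δφ = 16.5″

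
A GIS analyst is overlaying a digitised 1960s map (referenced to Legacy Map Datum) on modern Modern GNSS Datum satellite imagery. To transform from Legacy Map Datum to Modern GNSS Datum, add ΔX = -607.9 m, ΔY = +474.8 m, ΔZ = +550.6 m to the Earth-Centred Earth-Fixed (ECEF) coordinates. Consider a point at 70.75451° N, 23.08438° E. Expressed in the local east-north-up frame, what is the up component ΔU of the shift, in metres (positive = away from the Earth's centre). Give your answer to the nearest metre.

At φ = 70.75451°, λ = 23.08438°: sin φ = 0.944115, cos φ = 0.329616, sin λ = 0.392086, cos λ = 0.919928.
ΔU = cos φ cos λ·ΔX + cos φ sin λ·ΔY + sin φ·ΔZ = (0.329616)(0.919928)(-607.9) + (0.329616)(0.392086)(474.8) + (0.944115)(550.6) = 396.86 m.

ΔU = 397 m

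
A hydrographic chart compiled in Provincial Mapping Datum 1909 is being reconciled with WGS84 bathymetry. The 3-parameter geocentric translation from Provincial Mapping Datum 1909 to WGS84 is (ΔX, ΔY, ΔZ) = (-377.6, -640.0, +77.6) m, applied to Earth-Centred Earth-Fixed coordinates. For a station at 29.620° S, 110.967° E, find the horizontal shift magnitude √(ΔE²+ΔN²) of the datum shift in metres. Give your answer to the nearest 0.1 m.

At φ = -29.620°, λ = 110.967°: sin φ = -0.494245, cos φ = 0.869322, sin λ = 0.933787, cos λ = -0.357830.
ΔE = −sin λ·ΔX + cos λ·ΔY = −(0.933787)·(-377.6) + (-0.357830)·(-640.0) = 581.61 m.
ΔN = −sin φ cos λ·ΔX − sin φ sin λ·ΔY + cos φ·ΔZ = −(-0.494245)(-0.357830)(-377.6) − (-0.494245)(0.933787)(-640.0) + (0.869322)(77.6) = -161.13 m.
Horizontal magnitude = √(ΔE² + ΔN²) = √(581.61² + (-161.13)²) = 603.52 m.

603.5 m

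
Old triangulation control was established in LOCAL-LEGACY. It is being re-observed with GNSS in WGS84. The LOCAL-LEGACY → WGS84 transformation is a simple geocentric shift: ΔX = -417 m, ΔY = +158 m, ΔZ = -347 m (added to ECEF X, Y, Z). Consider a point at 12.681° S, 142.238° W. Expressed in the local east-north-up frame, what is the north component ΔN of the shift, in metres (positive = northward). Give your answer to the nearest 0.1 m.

At φ = -12.681°, λ = -142.238°: sin φ = -0.219523, cos φ = 0.975607, sin λ = -0.612383, cos λ = -0.790561.
ΔN = −sin φ cos λ·ΔX − sin φ sin λ·ΔY + cos φ·ΔZ = −(-0.219523)(-0.790561)(-417) − (-0.219523)(-0.612383)(158) + (0.975607)(-347) = -287.41 m.

ΔN = -287.4 m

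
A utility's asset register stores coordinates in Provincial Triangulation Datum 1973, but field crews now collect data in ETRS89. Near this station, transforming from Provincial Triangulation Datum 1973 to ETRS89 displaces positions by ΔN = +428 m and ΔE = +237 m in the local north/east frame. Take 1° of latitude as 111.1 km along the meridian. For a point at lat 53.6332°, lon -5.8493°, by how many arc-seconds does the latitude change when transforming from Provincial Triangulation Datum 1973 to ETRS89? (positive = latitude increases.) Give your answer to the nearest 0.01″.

1° of latitude = 111.1 km, so Δφ = 428.0 / 111100 = 0.0038524° = 13.869″.

Δφ = 13.87″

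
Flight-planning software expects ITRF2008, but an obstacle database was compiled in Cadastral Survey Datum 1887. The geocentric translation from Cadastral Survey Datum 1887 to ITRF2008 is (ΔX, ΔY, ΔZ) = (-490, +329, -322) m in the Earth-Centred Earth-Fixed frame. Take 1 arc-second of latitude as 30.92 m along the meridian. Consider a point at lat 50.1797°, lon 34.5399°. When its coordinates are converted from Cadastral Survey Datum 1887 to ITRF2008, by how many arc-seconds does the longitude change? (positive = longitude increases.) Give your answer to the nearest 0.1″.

Δλ = 27.7″

sin φ = 0.768057, cos φ = 0.640382, sin λ = 0.566980, cos λ = 0.823732.
East component: ΔE = −sin λ·ΔX + cos λ·ΔY = −(0.566980)(-490) + (0.823732)(329) = 548.83 m.
1° of latitude spans 3600 × 30.92 = 111312 m; at latitude φ, 1° of longitude spans that × cos φ = 71282.2 m, so Δλ = 548.83 / 71282.2 × 3600 = 27.718″.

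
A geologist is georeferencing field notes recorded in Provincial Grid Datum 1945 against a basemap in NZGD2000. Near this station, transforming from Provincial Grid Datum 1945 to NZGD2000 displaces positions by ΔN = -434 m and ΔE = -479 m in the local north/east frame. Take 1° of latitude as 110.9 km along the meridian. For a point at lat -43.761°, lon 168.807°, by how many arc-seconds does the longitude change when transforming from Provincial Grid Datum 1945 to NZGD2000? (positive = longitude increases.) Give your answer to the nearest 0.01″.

At latitude -43.761°, cos φ = 0.722231.
1° of longitude at this latitude = 110.9 × cos φ = 80.10 km, so Δλ = -479.0 / 80095.4 = -0.0059804° = -21.529″.

Δλ = -21.53″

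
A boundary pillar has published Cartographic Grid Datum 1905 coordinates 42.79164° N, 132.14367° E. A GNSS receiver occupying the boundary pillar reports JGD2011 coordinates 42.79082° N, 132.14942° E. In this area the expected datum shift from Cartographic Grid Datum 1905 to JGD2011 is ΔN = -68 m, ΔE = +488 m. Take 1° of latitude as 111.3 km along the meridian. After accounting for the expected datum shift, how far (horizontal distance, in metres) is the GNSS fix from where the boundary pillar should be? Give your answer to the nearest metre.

30 m

Observed coordinate differences: Δφ = -0.00082°, Δλ = +0.00575°.
Converting to metres (1° lat = 111300 m, cos φ = 0.733829): observed ΔN = -91.3 m, observed ΔE = 469.6 m.
Subtracting the expected shift leaves a residual of -91.3 − (-68) = -23.3 m north and 469.6 − (488) = -18.4 m east.
Residual distance = √((-23.3)² + (-18.4)²) = 29.6 m.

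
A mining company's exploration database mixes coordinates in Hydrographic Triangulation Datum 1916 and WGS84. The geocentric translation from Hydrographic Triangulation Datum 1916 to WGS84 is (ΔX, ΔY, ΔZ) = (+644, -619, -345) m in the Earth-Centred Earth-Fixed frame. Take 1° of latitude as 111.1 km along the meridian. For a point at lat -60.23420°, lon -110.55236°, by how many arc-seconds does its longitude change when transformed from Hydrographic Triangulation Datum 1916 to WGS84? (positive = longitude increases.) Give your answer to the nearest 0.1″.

Δλ = 53.5″

sin φ = -0.868062, cos φ = 0.496456, sin λ = -0.936352, cos λ = -0.351063.
East component: ΔE = −sin λ·ΔX + cos λ·ΔY = −(-0.936352)(644) + (-0.351063)(-619) = 820.32 m.
1° of latitude spans 111100 m; at latitude φ, 1° of longitude spans that × cos φ = 55156.3 m, so Δλ = 820.32 / 55156.3 × 3600 = 53.541″.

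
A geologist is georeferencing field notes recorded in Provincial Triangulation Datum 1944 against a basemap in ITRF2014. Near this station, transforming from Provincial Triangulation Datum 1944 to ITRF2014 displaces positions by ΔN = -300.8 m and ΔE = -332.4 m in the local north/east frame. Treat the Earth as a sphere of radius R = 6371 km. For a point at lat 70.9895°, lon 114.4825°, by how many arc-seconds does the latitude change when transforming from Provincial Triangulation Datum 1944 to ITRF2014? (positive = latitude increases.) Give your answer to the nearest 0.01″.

On a sphere of radius R, 1 rad of latitude = R, so Δφ = ΔN / R = -300.8 / 6371000 = -4.7214e-05 rad = -9.739″.

Δφ = -9.74″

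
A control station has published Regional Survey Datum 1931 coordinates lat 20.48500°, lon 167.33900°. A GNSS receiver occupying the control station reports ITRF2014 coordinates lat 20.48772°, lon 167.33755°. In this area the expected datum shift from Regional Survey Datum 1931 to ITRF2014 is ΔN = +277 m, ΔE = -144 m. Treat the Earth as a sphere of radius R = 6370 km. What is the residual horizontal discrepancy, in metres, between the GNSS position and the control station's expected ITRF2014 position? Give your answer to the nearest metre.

26 m

Observed coordinate differences: Δφ = +0.00272°, Δλ = -0.00145°.
Converting to metres (1° lat = 111177 m, cos φ = 0.936764): observed ΔN = 302.4 m, observed ΔE = -151.0 m.
Subtracting the expected shift leaves a residual of 302.4 − (277) = 25.4 m north and -151.0 − (-144) = -7.0 m east.
Residual distance = √(25.4² + (-7.0)²) = 26.4 m.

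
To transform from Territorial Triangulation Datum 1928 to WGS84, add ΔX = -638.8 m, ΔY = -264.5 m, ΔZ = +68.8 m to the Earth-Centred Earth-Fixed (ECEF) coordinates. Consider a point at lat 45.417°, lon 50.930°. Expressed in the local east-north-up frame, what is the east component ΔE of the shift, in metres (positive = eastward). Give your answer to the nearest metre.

ΔE = 329 m

At φ = 45.417°, λ = 50.930°: sin φ = 0.712234, cos φ = 0.701942, sin λ = 0.776377, cos λ = 0.630269.
ΔE = −sin λ·ΔX + cos λ·ΔY = −(0.776377)·(-638.8) + (0.630269)·(-264.5) = 329.24 m.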